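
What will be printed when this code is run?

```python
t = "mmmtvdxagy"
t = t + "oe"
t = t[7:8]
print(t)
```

+ 'oe' → 'mmmtvdxagyoe'
slice [7:8] → 'a'

a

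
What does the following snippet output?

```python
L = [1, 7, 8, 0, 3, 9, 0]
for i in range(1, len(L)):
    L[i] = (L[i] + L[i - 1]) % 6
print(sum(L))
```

20

i=1: L[1] = (7+1)%6 = 2 → [1, 2, 8, 0, 3, 9, 0]
i=2: L[2] = (8+2)%6 = 4 → [1, 2, 4, 0, 3, 9, 0]
i=3: L[3] = (0+4)%6 = 4 → [1, 2, 4, 4, 3, 9, 0]
i=4: L[4] = (3+4)%6 = 1 → [1, 2, 4, 4, 1, 9, 0]
i=5: L[5] = (9+1)%6 = 4 → [1, 2, 4, 4, 1, 4, 0]
i=6: L[6] = (0+4)%6 = 4 → [1, 2, 4, 4, 1, 4, 4]
sum = 20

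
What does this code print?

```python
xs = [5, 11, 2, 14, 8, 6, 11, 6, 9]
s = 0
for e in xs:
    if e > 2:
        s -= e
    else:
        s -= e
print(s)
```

-72

e=5: >2, s = 0-5 = -5
e=11: >2, s = (-5)-11 = -16
e=2: not >2, s = (-16)-2 = -18
e=14: >2, s = (-18)-14 = -32
e=8: >2, s = (-32)-8 = -40
e=6: >2, s = (-40)-6 = -46
e=11: >2, s = (-46)-11 = -57
e=6: >2, s = (-57)-6 = -63
e=9: >2, s = (-63)-9 = -72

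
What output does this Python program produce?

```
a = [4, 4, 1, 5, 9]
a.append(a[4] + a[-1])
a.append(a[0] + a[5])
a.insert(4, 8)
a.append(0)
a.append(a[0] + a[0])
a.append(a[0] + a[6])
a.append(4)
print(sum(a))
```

105

append a[4]+a[-1] = 9+9 = 18 → [4, 4, 1, 5, 9, 18]
append a[0]+a[5] = 4+18 = 22 → [4, 4, 1, 5, 9, 18, 22]
insert 8 at 4 → [4, 4, 1, 5, 8, 9, 18, 22]
append 0 → [4, 4, 1, 5, 8, 9, 18, 22, 0]
append a[0]+a[0] = 4+4 = 8 → [4, 4, 1, 5, 8, 9, 18, 22, 0, 8]
append a[0]+a[6] = 4+18 = 22 → [4, 4, 1, 5, 8, 9, 18, 22, 0, 8, 22]
append 4 → [4, 4, 1, 5, 8, 9, 18, 22, 0, 8, 22, 4]
sum = 105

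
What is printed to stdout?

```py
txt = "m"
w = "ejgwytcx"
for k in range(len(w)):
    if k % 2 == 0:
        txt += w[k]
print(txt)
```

k=0: add 'e' → 'me'
k=1: skip
k=2: add 'g' → 'meg'
k=3: skip
k=4: add 'y' → 'megy'
k=5: skip
k=6: add 'c' → 'megyc'
k=7: skip

megyc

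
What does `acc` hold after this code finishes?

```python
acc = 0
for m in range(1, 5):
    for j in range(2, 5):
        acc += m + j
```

66

m=1,j=2: acc = 0+3 = 3
m=1,j=3: acc = 3+4 = 7
m=1,j=4: acc = 7+5 = 12
m=2,j=2: acc = 12+4 = 16
m=2,j=3: acc = 16+5 = 21
m=2,j=4: acc = 21+6 = 27
m=3,j=2: acc = 27+5 = 32
m=3,j=3: acc = 32+6 = 38
m=3,j=4: acc = 38+7 = 45
m=4,j=2: acc = 45+6 = 51
m=4,j=3: acc = 51+7 = 58
m=4,j=4: acc = 58+8 = 66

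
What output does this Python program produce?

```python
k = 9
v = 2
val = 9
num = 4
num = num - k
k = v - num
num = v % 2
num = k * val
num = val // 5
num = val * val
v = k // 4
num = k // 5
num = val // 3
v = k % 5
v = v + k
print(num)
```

3

num = 4-9 = -5
k = 2-(-5) = 7
num = 2%2 = 0
num = 7*9 = 63
num = 9//5 = 1
num = 9*9 = 81
v = 7//4 = 1
num = 7//5 = 1
num = 9//3 = 3
v = 7%5 = 2
v = 2+7 = 9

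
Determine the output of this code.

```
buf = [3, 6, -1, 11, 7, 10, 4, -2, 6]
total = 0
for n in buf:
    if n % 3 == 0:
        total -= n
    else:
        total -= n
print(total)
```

-44

n=3: %3==0, total = 0-3 = -3
n=6: %3==0, total = (-3)-6 = -9
n=-1: not %3==0, total = (-9)-(-1) = -8
n=11: not %3==0, total = (-8)-11 = -19
n=7: not %3==0, total = (-19)-7 = -26
n=10: not %3==0, total = (-26)-10 = -36
n=4: not %3==0, total = (-36)-4 = -40
n=-2: not %3==0, total = (-40)-(-2) = -38
n=6: %3==0, total = (-38)-6 = -44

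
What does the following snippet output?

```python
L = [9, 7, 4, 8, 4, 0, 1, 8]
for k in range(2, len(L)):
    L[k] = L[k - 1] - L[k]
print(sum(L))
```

-32

k=2: L[2] = 7-4 = 3 → [9, 7, 3, 8, 4, 0, 1, 8]
k=3: L[3] = 3-8 = -5 → [9, 7, 3, -5, 4, 0, 1, 8]
k=4: L[4] = (-5)-4 = -9 → [9, 7, 3, -5, -9, 0, 1, 8]
k=5: L[5] = (-9)-0 = -9 → [9, 7, 3, -5, -9, -9, 1, 8]
k=6: L[6] = (-9)-1 = -10 → [9, 7, 3, -5, -9, -9, -10, 8]
k=7: L[7] = (-10)-8 = -18 → [9, 7, 3, -5, -9, -9, -10, -18]
sum = -32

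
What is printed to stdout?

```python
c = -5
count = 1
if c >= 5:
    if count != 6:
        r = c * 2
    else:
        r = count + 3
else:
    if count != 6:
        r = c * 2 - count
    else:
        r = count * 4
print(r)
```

c=-5, count=1
c >= 5 is False; count != 6 is True
→ r = c * 2 - count = -11

-11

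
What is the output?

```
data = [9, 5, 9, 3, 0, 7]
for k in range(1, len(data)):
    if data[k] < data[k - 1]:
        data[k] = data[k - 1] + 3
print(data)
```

k=1: 5<9, data[1] = 9+3 = 12 → [9, 12, 9, 3, 0, 7]
k=2: 9<12, data[2] = 12+3 = 15 → [9, 12, 15, 3, 0, 7]
k=3: 3<15, data[3] = 15+3 = 18 → [9, 12, 15, 18, 0, 7]
k=4: 0<18, data[4] = 18+3 = 21 → [9, 12, 15, 18, 21, 7]
k=5: 7<21, data[5] = 21+3 = 24 → [9, 12, 15, 18, 21, 24]

[9, 12, 15, 18, 21, 24]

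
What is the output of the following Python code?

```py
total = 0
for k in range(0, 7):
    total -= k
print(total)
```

k=0: total = 0-0 = 0
k=1: total = 0-1 = -1
k=2: total = (-1)-2 = -3
k=3: total = (-3)-3 = -6
k=4: total = (-6)-4 = -10
k=5: total = (-10)-5 = -15
k=6: total = (-15)-6 = -21

-21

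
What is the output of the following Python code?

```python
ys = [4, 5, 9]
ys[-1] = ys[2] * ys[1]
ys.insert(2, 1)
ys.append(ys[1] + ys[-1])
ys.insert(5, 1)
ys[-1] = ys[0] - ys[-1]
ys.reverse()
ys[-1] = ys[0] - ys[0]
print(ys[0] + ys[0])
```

6

ys[-1] = ys[2]*ys[1] = 9*5 = 45 → [4, 5, 45]
insert 1 at 2 → [4, 5, 1, 45]
append ys[1]+ys[-1] = 5+45 = 50 → [4, 5, 1, 45, 50]
insert 1 at 5 → [4, 5, 1, 45, 50, 1]
ys[-1] = ys[0]-ys[-1] = 4-1 = 3 → [4, 5, 1, 45, 50, 3]
reverse → [3, 50, 45, 1, 5, 4]
ys[-1] = ys[0]-ys[0] = 3-3 = 0 → [3, 50, 45, 1, 5, 0]
ys[0]+ys[0] = 3+3 = 6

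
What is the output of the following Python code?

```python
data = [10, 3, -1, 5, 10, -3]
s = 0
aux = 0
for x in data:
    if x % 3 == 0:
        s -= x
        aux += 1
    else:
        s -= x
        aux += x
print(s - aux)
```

x=10: not %3==0, s = 0-10 = -10; aux=10
x=3: %3==0, s = (-10)-3 = -13; aux=11
x=-1: not %3==0, s = (-13)-(-1) = -12; aux=10
x=5: not %3==0, s = (-12)-5 = -17; aux=15
x=10: not %3==0, s = (-17)-10 = -27; aux=25
x=-3: %3==0, s = (-27)-(-3) = -24; aux=26
s-aux = (-24)-26 = -50

-50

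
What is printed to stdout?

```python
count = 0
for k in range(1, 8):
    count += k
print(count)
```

k=1: count = 0+1 = 1
k=2: count = 1+2 = 3
k=3: count = 3+3 = 6
k=4: count = 6+4 = 10
k=5: count = 10+5 = 15
k=6: count = 15+6 = 21
k=7: count = 21+7 = 28

28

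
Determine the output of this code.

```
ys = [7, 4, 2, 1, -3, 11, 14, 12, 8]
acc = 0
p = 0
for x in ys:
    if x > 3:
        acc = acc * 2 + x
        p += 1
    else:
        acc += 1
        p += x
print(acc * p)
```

3072

x=7: >3, acc = 0*2+7 = 7; p=1
x=4: >3, acc = 7*2+4 = 18; p=2
x=2: not >3, acc = 18+1 = 19; p=4
x=1: not >3, acc = 19+1 = 20; p=5
x=-3: not >3, acc = 20+1 = 21; p=2
x=11: >3, acc = 21*2+11 = 53; p=3
x=14: >3, acc = 53*2+14 = 120; p=4
x=12: >3, acc = 120*2+12 = 252; p=5
x=8: >3, acc = 252*2+8 = 512; p=6
acc*p = 512*6 = 3072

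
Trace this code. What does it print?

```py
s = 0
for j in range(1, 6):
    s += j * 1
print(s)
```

j=1: s = 0+1*1 = 1
j=2: s = 1+2*1 = 3
j=3: s = 3+3*1 = 6
j=4: s = 6+4*1 = 10
j=5: s = 10+5*1 = 15

15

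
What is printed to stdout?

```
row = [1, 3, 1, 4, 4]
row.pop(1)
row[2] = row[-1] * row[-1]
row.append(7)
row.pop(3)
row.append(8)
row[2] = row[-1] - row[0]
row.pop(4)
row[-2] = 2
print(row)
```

pop(1) removes 3 → [1, 1, 4, 4]
row[2] = row[-1]*row[-1] = 4*4 = 16 → [1, 1, 16, 4]
append 7 → [1, 1, 16, 4, 7]
pop(3) removes 4 → [1, 1, 16, 7]
append 8 → [1, 1, 16, 7, 8]
row[2] = row[-1]-row[0] = 8-1 = 7 → [1, 1, 7, 7, 8]
pop(4) removes 8 → [1, 1, 7, 7]
row[-2] = 2 → [1, 1, 2, 7]

[1, 1, 2, 7]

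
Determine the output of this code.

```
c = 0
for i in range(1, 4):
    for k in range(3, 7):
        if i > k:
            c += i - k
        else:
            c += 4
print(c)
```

i=1,k=3: not 1>3, c = 0+4 = 4
i=1,k=4: not 1>4, c = 4+4 = 8
i=1,k=5: not 1>5, c = 8+4 = 12
i=1,k=6: not 1>6, c = 12+4 = 16
i=2,k=3: not 2>3, c = 16+4 = 20
i=2,k=4: not 2>4, c = 20+4 = 24
i=2,k=5: not 2>5, c = 24+4 = 28
i=2,k=6: not 2>6, c = 28+4 = 32
i=3,k=3: not 3>3, c = 32+4 = 36
i=3,k=4: not 3>4, c = 36+4 = 40
i=3,k=5: not 3>5, c = 40+4 = 44
i=3,k=6: not 3>6, c = 44+4 = 48

48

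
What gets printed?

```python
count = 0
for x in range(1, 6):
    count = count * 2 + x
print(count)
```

57

x=1: count = 0*2+1 = 1
x=2: count = 1*2+2 = 4
x=3: count = 4*2+3 = 11
x=4: count = 11*2+4 = 26
x=5: count = 26*2+5 = 57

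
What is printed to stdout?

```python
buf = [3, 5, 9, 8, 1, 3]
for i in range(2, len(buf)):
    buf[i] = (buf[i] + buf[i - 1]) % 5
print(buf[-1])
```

1

i=2: buf[2] = (9+5)%5 = 4 → [3, 5, 4, 8, 1, 3]
i=3: buf[3] = (8+4)%5 = 2 → [3, 5, 4, 2, 1, 3]
i=4: buf[4] = (1+2)%5 = 3 → [3, 5, 4, 2, 3, 3]
i=5: buf[5] = (3+3)%5 = 1 → [3, 5, 4, 2, 3, 1]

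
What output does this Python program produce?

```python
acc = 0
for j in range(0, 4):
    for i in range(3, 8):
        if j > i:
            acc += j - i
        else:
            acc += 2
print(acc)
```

40

j=0,i=3: not 0>3, acc = 0+2 = 2
j=0,i=4: not 0>4, acc = 2+2 = 4
j=0,i=5: not 0>5, acc = 4+2 = 6
j=0,i=6: not 0>6, acc = 6+2 = 8
j=0,i=7: not 0>7, acc = 8+2 = 10
j=1,i=3: not 1>3, acc = 10+2 = 12
j=1,i=4: not 1>4, acc = 12+2 = 14
j=1,i=5: not 1>5, acc = 14+2 = 16
j=1,i=6: not 1>6, acc = 16+2 = 18
j=1,i=7: not 1>7, acc = 18+2 = 20
j=2,i=3: not 2>3, acc = 20+2 = 22
j=2,i=4: not 2>4, acc = 22+2 = 24
j=2,i=5: not 2>5, acc = 24+2 = 26
j=2,i=6: not 2>6, acc = 26+2 = 28
j=2,i=7: not 2>7, acc = 28+2 = 30
j=3,i=3: not 3>3, acc = 30+2 = 32
j=3,i=4: not 3>4, acc = 32+2 = 34
j=3,i=5: not 3>5, acc = 34+2 = 36
j=3,i=6: not 3>6, acc = 36+2 = 38
j=3,i=7: not 3>7, acc = 38+2 = 40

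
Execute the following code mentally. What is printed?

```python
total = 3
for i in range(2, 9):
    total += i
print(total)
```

38

i=2: total = 3+2 = 5
i=3: total = 5+3 = 8
i=4: total = 8+4 = 12
i=5: total = 12+5 = 17
i=6: total = 17+6 = 23
i=7: total = 23+7 = 30
i=8: total = 30+8 = 38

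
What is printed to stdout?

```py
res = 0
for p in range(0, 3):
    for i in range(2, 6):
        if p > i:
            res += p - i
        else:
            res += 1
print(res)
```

12

p=0,i=2: not 0>2, res = 0+1 = 1
p=0,i=3: not 0>3, res = 1+1 = 2
p=0,i=4: not 0>4, res = 2+1 = 3
p=0,i=5: not 0>5, res = 3+1 = 4
p=1,i=2: not 1>2, res = 4+1 = 5
p=1,i=3: not 1>3, res = 5+1 = 6
p=1,i=4: not 1>4, res = 6+1 = 7
p=1,i=5: not 1>5, res = 7+1 = 8
p=2,i=2: not 2>2, res = 8+1 = 9
p=2,i=3: not 2>3, res = 9+1 = 10
p=2,i=4: not 2>4, res = 10+1 = 11
p=2,i=5: not 2>5, res = 11+1 = 12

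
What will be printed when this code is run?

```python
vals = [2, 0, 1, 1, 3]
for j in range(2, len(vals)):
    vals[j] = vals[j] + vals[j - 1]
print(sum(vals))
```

10

j=2: vals[2] = 1+0 = 1 → [2, 0, 1, 1, 3]
j=3: vals[3] = 1+1 = 2 → [2, 0, 1, 2, 3]
j=4: vals[4] = 3+2 = 5 → [2, 0, 1, 2, 5]
sum = 10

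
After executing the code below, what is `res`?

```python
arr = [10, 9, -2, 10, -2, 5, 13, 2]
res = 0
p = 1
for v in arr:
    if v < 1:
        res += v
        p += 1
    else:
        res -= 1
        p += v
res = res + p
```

42

v=10: not <1, res = 0-1 = -1; p=11
v=9: not <1, res = (-1)-1 = -2; p=20
v=-2: <1, res = (-2)+(-2) = -4; p=21
v=10: not <1, res = (-4)-1 = -5; p=31
v=-2: <1, res = (-5)+(-2) = -7; p=32
v=5: not <1, res = (-7)-1 = -8; p=37
v=13: not <1, res = (-8)-1 = -9; p=50
v=2: not <1, res = (-9)-1 = -10; p=52
res+p = (-10)+52 = 42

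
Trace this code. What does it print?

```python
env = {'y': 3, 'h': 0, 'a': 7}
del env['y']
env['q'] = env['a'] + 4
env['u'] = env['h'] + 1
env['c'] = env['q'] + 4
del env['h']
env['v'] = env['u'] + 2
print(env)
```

del 'y' → {'h': 0, 'a': 7}
env['q'] = env['a']+4 = 11 → {'h': 0, 'a': 7, 'q': 11}
env['u'] = env['h']+1 = 1 → {'h': 0, 'a': 7, 'q': 11, 'u': 1}
env['c'] = env['q']+4 = 15 → {'h': 0, 'a': 7, 'q': 11, 'u': 1, 'c': 15}
del 'h' → {'a': 7, 'q': 11, 'u': 1, 'c': 15}
env['v'] = env['u']+2 = 3 → {'a': 7, 'q': 11, 'u': 1, 'c': 15, 'v': 3}

{'a': 7, 'q': 11, 'u': 1, 'c': 15, 'v': 3}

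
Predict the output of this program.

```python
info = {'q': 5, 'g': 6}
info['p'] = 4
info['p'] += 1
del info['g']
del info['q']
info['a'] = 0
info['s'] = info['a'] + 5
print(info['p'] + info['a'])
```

info['p'] = 4 → {'q': 5, 'g': 6, 'p': 4}
info['p'] = 4+1 = 5 → {'q': 5, 'g': 6, 'p': 5}
del 'g' → {'q': 5, 'p': 5}
del 'q' → {'p': 5}
info['a'] = 0 → {'p': 5, 'a': 0}
info['s'] = info['a']+5 = 5 → {'p': 5, 'a': 0, 's': 5}
info['p']+info['a'] = 5+0 = 5

5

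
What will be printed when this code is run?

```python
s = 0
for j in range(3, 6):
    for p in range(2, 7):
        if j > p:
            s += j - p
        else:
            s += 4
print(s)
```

j=3,p=2: 3>2, s = 0+1 = 1
j=3,p=3: not 3>3, s = 1+4 = 5
j=3,p=4: not 3>4, s = 5+4 = 9
j=3,p=5: not 3>5, s = 9+4 = 13
j=3,p=6: not 3>6, s = 13+4 = 17
j=4,p=2: 4>2, s = 17+2 = 19
j=4,p=3: 4>3, s = 19+1 = 20
j=4,p=4: not 4>4, s = 20+4 = 24
j=4,p=5: not 4>5, s = 24+4 = 28
j=4,p=6: not 4>6, s = 28+4 = 32
j=5,p=2: 5>2, s = 32+3 = 35
j=5,p=3: 5>3, s = 35+2 = 37
j=5,p=4: 5>4, s = 37+1 = 38
j=5,p=5: not 5>5, s = 38+4 = 42
j=5,p=6: not 5>6, s = 42+4 = 46

46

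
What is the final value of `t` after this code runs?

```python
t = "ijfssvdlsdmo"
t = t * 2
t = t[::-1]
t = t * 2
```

repeat ×2 → 'ijfssvdlsdmoijfssvdlsdmo'
reverse → 'omdsldvssfjiomdsldvssfji'
repeat ×2 → 'omdsldvssfjiomdsldvssfjiomdsldvssfjiomdsldvssfji'

'omdsldvssfjiomdsldvssfjiomdsldvssfjiomdsldvssfji'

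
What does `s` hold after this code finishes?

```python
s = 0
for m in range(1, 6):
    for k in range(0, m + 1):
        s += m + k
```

105

m=1,k=0: s = 0+1 = 1
m=1,k=1: s = 1+2 = 3
m=2,k=0: s = 3+2 = 5
m=2,k=1: s = 5+3 = 8
m=2,k=2: s = 8+4 = 12
m=3,k=0: s = 12+3 = 15
m=3,k=1: s = 15+4 = 19
m=3,k=2: s = 19+5 = 24
m=3,k=3: s = 24+6 = 30
m=4,k=0: s = 30+4 = 34
m=4,k=1: s = 34+5 = 39
m=4,k=2: s = 39+6 = 45
m=4,k=3: s = 45+7 = 52
m=4,k=4: s = 52+8 = 60
m=5,k=0: s = 60+5 = 65
m=5,k=1: s = 65+6 = 71
m=5,k=2: s = 71+7 = 78
m=5,k=3: s = 78+8 = 86
m=5,k=4: s = 86+9 = 95
m=5,k=5: s = 95+10 = 105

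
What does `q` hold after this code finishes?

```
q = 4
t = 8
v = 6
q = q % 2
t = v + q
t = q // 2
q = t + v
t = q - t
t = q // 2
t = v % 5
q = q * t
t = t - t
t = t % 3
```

6

q = 4%2 = 0
t = 6+0 = 6
t = 0//2 = 0
q = 0+6 = 6
t = 6-0 = 6
t = 6//2 = 3
t = 6%5 = 1
q = 6*1 = 6
t = 1-1 = 0
t = 0%3 = 0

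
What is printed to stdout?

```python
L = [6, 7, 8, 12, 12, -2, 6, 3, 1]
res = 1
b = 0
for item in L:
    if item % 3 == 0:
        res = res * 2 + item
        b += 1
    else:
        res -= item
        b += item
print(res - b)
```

item=6: %3==0, res = 1*2+6 = 8; b=1
item=7: not %3==0, res = 8-7 = 1; b=8
item=8: not %3==0, res = 1-8 = -7; b=16
item=12: %3==0, res = (-7)*2+12 = -2; b=17
item=12: %3==0, res = (-2)*2+12 = 8; b=18
item=-2: not %3==0, res = 8-(-2) = 10; b=16
item=6: %3==0, res = 10*2+6 = 26; b=17
item=3: %3==0, res = 26*2+3 = 55; b=18
item=1: not %3==0, res = 55-1 = 54; b=19
res-b = 54-19 = 35

35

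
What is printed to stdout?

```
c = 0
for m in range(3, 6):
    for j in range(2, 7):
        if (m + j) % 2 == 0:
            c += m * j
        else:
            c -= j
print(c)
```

80

m=3,j=2: odd sum, c = 0-2 = -2
m=3,j=3: even sum, c = (-2)+9 = 7
m=3,j=4: odd sum, c = 7-4 = 3
m=3,j=5: even sum, c = 3+15 = 18
m=3,j=6: odd sum, c = 18-6 = 12
m=4,j=2: even sum, c = 12+8 = 20
m=4,j=3: odd sum, c = 20-3 = 17
m=4,j=4: even sum, c = 17+16 = 33
m=4,j=5: odd sum, c = 33-5 = 28
m=4,j=6: even sum, c = 28+24 = 52
m=5,j=2: odd sum, c = 52-2 = 50
m=5,j=3: even sum, c = 50+15 = 65
m=5,j=4: odd sum, c = 65-4 = 61
m=5,j=5: even sum, c = 61+25 = 86
m=5,j=6: odd sum, c = 86-6 = 80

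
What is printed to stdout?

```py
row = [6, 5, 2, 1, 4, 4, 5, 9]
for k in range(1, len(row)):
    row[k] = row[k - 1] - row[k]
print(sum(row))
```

-51

k=1: row[1] = 6-5 = 1 → [6, 1, 2, 1, 4, 4, 5, 9]
k=2: row[2] = 1-2 = -1 → [6, 1, -1, 1, 4, 4, 5, 9]
k=3: row[3] = (-1)-1 = -2 → [6, 1, -1, -2, 4, 4, 5, 9]
k=4: row[4] = (-2)-4 = -6 → [6, 1, -1, -2, -6, 4, 5, 9]
k=5: row[5] = (-6)-4 = -10 → [6, 1, -1, -2, -6, -10, 5, 9]
k=6: row[6] = (-10)-5 = -15 → [6, 1, -1, -2, -6, -10, -15, 9]
k=7: row[7] = (-15)-9 = -24 → [6, 1, -1, -2, -6, -10, -15, -24]
sum = -51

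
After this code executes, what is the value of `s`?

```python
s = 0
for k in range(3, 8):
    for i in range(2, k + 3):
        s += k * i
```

k=3,i=2: s = 0+6 = 6
k=3,i=3: s = 6+9 = 15
k=3,i=4: s = 15+12 = 27
k=3,i=5: s = 27+15 = 42
k=4,i=2: s = 42+8 = 50
k=4,i=3: s = 50+12 = 62
k=4,i=4: s = 62+16 = 78
k=4,i=5: s = 78+20 = 98
k=4,i=6: s = 98+24 = 122
k=5,i=2: s = 122+10 = 132
k=5,i=3: s = 132+15 = 147
k=5,i=4: s = 147+20 = 167
k=5,i=5: s = 167+25 = 192
k=5,i=6: s = 192+30 = 222
k=5,i=7: s = 222+35 = 257
k=6,i=2: s = 257+12 = 269
k=6,i=3: s = 269+18 = 287
k=6,i=4: s = 287+24 = 311
k=6,i=5: s = 311+30 = 341
k=6,i=6: s = 341+36 = 377
k=6,i=7: s = 377+42 = 419
k=6,i=8: s = 419+48 = 467
k=7,i=2: s = 467+14 = 481
k=7,i=3: s = 481+21 = 502
k=7,i=4: s = 502+28 = 530
k=7,i=5: s = 530+35 = 565
k=7,i=6: s = 565+42 = 607
k=7,i=7: s = 607+49 = 656
k=7,i=8: s = 656+56 = 712
k=7,i=9: s = 712+63 = 775

775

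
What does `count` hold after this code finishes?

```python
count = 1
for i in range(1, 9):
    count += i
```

i=1: count = 1+1 = 2
i=2: count = 2+2 = 4
i=3: count = 4+3 = 7
i=4: count = 7+4 = 11
i=5: count = 11+5 = 16
i=6: count = 16+6 = 22
i=7: count = 22+7 = 29
i=8: count = 29+8 = 37

37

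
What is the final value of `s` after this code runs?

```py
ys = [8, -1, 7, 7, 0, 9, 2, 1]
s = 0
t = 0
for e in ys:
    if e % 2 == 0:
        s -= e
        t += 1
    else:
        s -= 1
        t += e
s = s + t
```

e=8: even, s = 0-8 = -8; t=1
e=-1: not even, s = (-8)-1 = -9; t=0
e=7: not even, s = (-9)-1 = -10; t=7
e=7: not even, s = (-10)-1 = -11; t=14
e=0: even, s = (-11)-0 = -11; t=15
e=9: not even, s = (-11)-1 = -12; t=24
e=2: even, s = (-12)-2 = -14; t=25
e=1: not even, s = (-14)-1 = -15; t=26
s+t = (-15)+26 = 11

11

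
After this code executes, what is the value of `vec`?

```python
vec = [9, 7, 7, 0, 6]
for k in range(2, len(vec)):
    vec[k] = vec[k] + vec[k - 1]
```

[9, 7, 14, 14, 20]

k=2: vec[2] = 7+7 = 14 → [9, 7, 14, 0, 6]
k=3: vec[3] = 0+14 = 14 → [9, 7, 14, 14, 6]
k=4: vec[4] = 6+14 = 20 → [9, 7, 14, 14, 20]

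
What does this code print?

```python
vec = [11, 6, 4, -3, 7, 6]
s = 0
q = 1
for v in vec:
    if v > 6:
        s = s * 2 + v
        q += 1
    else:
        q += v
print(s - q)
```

13

v=11: >6, s = 0*2+11 = 11; q=2
v=6: not >6; q=8
v=4: not >6; q=12
v=-3: not >6; q=9
v=7: >6, s = 11*2+7 = 29; q=10
v=6: not >6; q=16
s-q = 29-16 = 13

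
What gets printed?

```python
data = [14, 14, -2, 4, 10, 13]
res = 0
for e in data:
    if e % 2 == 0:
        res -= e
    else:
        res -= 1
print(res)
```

-41

e=14: even, res = 0-14 = -14
e=14: even, res = (-14)-14 = -28
e=-2: even, res = (-28)-(-2) = -26
e=4: even, res = (-26)-4 = -30
e=10: even, res = (-30)-10 = -40
e=13: not even, res = (-40)-1 = -41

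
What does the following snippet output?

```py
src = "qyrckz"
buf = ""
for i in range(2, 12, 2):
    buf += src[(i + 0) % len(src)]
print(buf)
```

i=2: add src[2]='r' → 'r'
i=4: add src[4]='k' → 'rk'
i=6: add src[0]='q' → 'rkq'
i=8: add src[2]='r' → 'rkqr'
i=10: add src[4]='k' → 'rkqrk'

rkqrk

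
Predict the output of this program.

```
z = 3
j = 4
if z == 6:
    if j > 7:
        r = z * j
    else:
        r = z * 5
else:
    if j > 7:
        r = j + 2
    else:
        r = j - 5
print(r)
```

-1

z=3, j=4
z == 6 is False; j > 7 is False
→ r = j - 5 = -1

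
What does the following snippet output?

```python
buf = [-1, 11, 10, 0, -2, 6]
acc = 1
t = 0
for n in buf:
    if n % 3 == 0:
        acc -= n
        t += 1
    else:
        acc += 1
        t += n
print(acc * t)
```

-20

n=-1: not %3==0, acc = 1+1 = 2; t=-1
n=11: not %3==0, acc = 2+1 = 3; t=10
n=10: not %3==0, acc = 3+1 = 4; t=20
n=0: %3==0, acc = 4-0 = 4; t=21
n=-2: not %3==0, acc = 4+1 = 5; t=19
n=6: %3==0, acc = 5-6 = -1; t=20
acc*t = (-1)*20 = -20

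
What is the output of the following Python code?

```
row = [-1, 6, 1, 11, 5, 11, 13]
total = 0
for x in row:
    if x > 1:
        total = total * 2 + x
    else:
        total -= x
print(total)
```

x=-1: not >1, total = 0-(-1) = 1
x=6: >1, total = 1*2+6 = 8
x=1: not >1, total = 8-1 = 7
x=11: >1, total = 7*2+11 = 25
x=5: >1, total = 25*2+5 = 55
x=11: >1, total = 55*2+11 = 121
x=13: >1, total = 121*2+13 = 255

255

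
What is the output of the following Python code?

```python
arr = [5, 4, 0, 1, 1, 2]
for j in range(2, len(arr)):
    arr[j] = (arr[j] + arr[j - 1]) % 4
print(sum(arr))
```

12

j=2: arr[2] = (0+4)%4 = 0 → [5, 4, 0, 1, 1, 2]
j=3: arr[3] = (1+0)%4 = 1 → [5, 4, 0, 1, 1, 2]
j=4: arr[4] = (1+1)%4 = 2 → [5, 4, 0, 1, 2, 2]
j=5: arr[5] = (2+2)%4 = 0 → [5, 4, 0, 1, 2, 0]
sum = 12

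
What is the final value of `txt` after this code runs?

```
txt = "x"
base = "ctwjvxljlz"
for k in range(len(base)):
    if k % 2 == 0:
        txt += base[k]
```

'xcwvll'

k=0: add 'c' → 'xc'
k=1: skip
k=2: add 'w' → 'xcw'
k=3: skip
k=4: add 'v' → 'xcwv'
k=5: skip
k=6: add 'l' → 'xcwvl'
k=7: skip
k=8: add 'l' → 'xcwvll'
k=9: skip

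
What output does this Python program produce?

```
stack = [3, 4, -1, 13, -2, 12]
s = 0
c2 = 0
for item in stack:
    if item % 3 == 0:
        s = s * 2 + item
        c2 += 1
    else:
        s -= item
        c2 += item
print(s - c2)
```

item=3: %3==0, s = 0*2+3 = 3; c2=1
item=4: not %3==0, s = 3-4 = -1; c2=5
item=-1: not %3==0, s = (-1)-(-1) = 0; c2=4
item=13: not %3==0, s = 0-13 = -13; c2=17
item=-2: not %3==0, s = (-13)-(-2) = -11; c2=15
item=12: %3==0, s = (-11)*2+12 = -10; c2=16
s-c2 = (-10)-16 = -26

-26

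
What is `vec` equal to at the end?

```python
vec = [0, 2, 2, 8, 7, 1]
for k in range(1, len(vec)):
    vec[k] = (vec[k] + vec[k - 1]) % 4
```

[0, 2, 0, 0, 3, 0]

k=1: vec[1] = (2+0)%4 = 2 → [0, 2, 2, 8, 7, 1]
k=2: vec[2] = (2+2)%4 = 0 → [0, 2, 0, 8, 7, 1]
k=3: vec[3] = (8+0)%4 = 0 → [0, 2, 0, 0, 7, 1]
k=4: vec[4] = (7+0)%4 = 3 → [0, 2, 0, 0, 3, 1]
k=5: vec[5] = (1+3)%4 = 0 → [0, 2, 0, 0, 3, 0]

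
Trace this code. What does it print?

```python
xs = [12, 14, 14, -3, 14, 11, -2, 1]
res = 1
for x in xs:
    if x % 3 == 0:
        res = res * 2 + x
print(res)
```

x=12: %3==0, res = 1*2+12 = 14
x=14: not %3==0
x=14: not %3==0
x=-3: %3==0, res = 14*2+(-3) = 25
x=14: not %3==0
x=11: not %3==0
x=-2: not %3==0
x=1: not %3==0

25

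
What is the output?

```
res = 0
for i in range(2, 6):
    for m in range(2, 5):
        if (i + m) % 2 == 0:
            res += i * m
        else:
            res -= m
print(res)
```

i=2,m=2: even sum, res = 0+4 = 4
i=2,m=3: odd sum, res = 4-3 = 1
i=2,m=4: even sum, res = 1+8 = 9
i=3,m=2: odd sum, res = 9-2 = 7
i=3,m=3: even sum, res = 7+9 = 16
i=3,m=4: odd sum, res = 16-4 = 12
i=4,m=2: even sum, res = 12+8 = 20
i=4,m=3: odd sum, res = 20-3 = 17
i=4,m=4: even sum, res = 17+16 = 33
i=5,m=2: odd sum, res = 33-2 = 31
i=5,m=3: even sum, res = 31+15 = 46
i=5,m=4: odd sum, res = 46-4 = 42

42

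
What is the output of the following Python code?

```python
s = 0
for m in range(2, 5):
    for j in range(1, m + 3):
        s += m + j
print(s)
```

m=2,j=1: s = 0+3 = 3
m=2,j=2: s = 3+4 = 7
m=2,j=3: s = 7+5 = 12
m=2,j=4: s = 12+6 = 18
m=3,j=1: s = 18+4 = 22
m=3,j=2: s = 22+5 = 27
m=3,j=3: s = 27+6 = 33
m=3,j=4: s = 33+7 = 40
m=3,j=5: s = 40+8 = 48
m=4,j=1: s = 48+5 = 53
m=4,j=2: s = 53+6 = 59
m=4,j=3: s = 59+7 = 66
m=4,j=4: s = 66+8 = 74
m=4,j=5: s = 74+9 = 83
m=4,j=6: s = 83+10 = 93

93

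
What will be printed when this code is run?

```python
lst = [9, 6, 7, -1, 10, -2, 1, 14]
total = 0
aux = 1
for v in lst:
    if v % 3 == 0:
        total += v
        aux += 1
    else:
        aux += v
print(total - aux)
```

v=9: %3==0, total = 0+9 = 9; aux=2
v=6: %3==0, total = 9+6 = 15; aux=3
v=7: not %3==0; aux=10
v=-1: not %3==0; aux=9
v=10: not %3==0; aux=19
v=-2: not %3==0; aux=17
v=1: not %3==0; aux=18
v=14: not %3==0; aux=32
total-aux = 15-32 = -17

-17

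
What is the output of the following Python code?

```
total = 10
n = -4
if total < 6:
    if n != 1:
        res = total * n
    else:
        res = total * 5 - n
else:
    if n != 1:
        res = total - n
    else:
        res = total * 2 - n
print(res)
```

14

total=10, n=-4
total < 6 is False; n != 1 is True
→ res = total - n = 14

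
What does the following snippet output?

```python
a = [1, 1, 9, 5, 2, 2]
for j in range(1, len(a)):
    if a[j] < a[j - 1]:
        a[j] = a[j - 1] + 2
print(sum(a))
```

50

j=1: 1>=1, unchanged → [1, 1, 9, 5, 2, 2]
j=2: 9>=1, unchanged → [1, 1, 9, 5, 2, 2]
j=3: 5<9, a[3] = 9+2 = 11 → [1, 1, 9, 11, 2, 2]
j=4: 2<11, a[4] = 11+2 = 13 → [1, 1, 9, 11, 13, 2]
j=5: 2<13, a[5] = 13+2 = 15 → [1, 1, 9, 11, 13, 15]
sum = 50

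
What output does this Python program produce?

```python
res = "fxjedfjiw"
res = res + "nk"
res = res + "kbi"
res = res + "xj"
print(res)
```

fxjedfjiwnkkbixj

+ 'nk' → 'fxjedfjiwnk'
+ 'kbi' → 'fxjedfjiwnkkbi'
+ 'xj' → 'fxjedfjiwnkkbixj'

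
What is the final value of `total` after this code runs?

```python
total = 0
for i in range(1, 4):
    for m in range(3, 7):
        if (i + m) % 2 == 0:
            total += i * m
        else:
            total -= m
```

24

i=1,m=3: even sum, total = 0+3 = 3
i=1,m=4: odd sum, total = 3-4 = -1
i=1,m=5: even sum, total = (-1)+5 = 4
i=1,m=6: odd sum, total = 4-6 = -2
i=2,m=3: odd sum, total = (-2)-3 = -5
i=2,m=4: even sum, total = (-5)+8 = 3
i=2,m=5: odd sum, total = 3-5 = -2
i=2,m=6: even sum, total = (-2)+12 = 10
i=3,m=3: even sum, total = 10+9 = 19
i=3,m=4: odd sum, total = 19-4 = 15
i=3,m=5: even sum, total = 15+15 = 30
i=3,m=6: odd sum, total = 30-6 = 24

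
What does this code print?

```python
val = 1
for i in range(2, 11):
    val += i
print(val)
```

i=2: val = 1+2 = 3
i=3: val = 3+3 = 6
i=4: val = 6+4 = 10
i=5: val = 10+5 = 15
i=6: val = 15+6 = 21
i=7: val = 21+7 = 28
i=8: val = 28+8 = 36
i=9: val = 36+9 = 45
i=10: val = 45+10 = 55

55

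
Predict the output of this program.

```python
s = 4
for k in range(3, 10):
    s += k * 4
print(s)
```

172

k=3: s = 4+3*4 = 16
k=4: s = 16+4*4 = 32
k=5: s = 32+5*4 = 52
k=6: s = 52+6*4 = 76
k=7: s = 76+7*4 = 104
k=8: s = 104+8*4 = 136
k=9: s = 136+9*4 = 172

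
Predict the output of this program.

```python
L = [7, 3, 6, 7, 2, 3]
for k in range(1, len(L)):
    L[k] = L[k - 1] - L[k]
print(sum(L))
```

k=1: L[1] = 7-3 = 4 → [7, 4, 6, 7, 2, 3]
k=2: L[2] = 4-6 = -2 → [7, 4, -2, 7, 2, 3]
k=3: L[3] = (-2)-7 = -9 → [7, 4, -2, -9, 2, 3]
k=4: L[4] = (-9)-2 = -11 → [7, 4, -2, -9, -11, 3]
k=5: L[5] = (-11)-3 = -14 → [7, 4, -2, -9, -11, -14]
sum = -25

-25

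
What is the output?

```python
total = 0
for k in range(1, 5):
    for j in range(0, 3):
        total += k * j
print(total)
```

k=1,j=0: total = 0+0 = 0
k=1,j=1: total = 0+1 = 1
k=1,j=2: total = 1+2 = 3
k=2,j=0: total = 3+0 = 3
k=2,j=1: total = 3+2 = 5
k=2,j=2: total = 5+4 = 9
k=3,j=0: total = 9+0 = 9
k=3,j=1: total = 9+3 = 12
k=3,j=2: total = 12+6 = 18
k=4,j=0: total = 18+0 = 18
k=4,j=1: total = 18+4 = 22
k=4,j=2: total = 22+8 = 30

30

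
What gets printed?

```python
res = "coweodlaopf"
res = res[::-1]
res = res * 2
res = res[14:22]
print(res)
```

reverse → 'fpoaldoewoc'
repeat ×2 → 'fpoaldoewocfpoaldoewoc'
slice [14:22] → 'aldoewoc'

aldoewoc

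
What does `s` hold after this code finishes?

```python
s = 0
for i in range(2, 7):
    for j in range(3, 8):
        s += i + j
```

i=2,j=3: s = 0+5 = 5
i=2,j=4: s = 5+6 = 11
i=2,j=5: s = 11+7 = 18
i=2,j=6: s = 18+8 = 26
i=2,j=7: s = 26+9 = 35
i=3,j=3: s = 35+6 = 41
i=3,j=4: s = 41+7 = 48
i=3,j=5: s = 48+8 = 56
i=3,j=6: s = 56+9 = 65
i=3,j=7: s = 65+10 = 75
i=4,j=3: s = 75+7 = 82
i=4,j=4: s = 82+8 = 90
i=4,j=5: s = 90+9 = 99
i=4,j=6: s = 99+10 = 109
i=4,j=7: s = 109+11 = 120
i=5,j=3: s = 120+8 = 128
i=5,j=4: s = 128+9 = 137
i=5,j=5: s = 137+10 = 147
i=5,j=6: s = 147+11 = 158
i=5,j=7: s = 158+12 = 170
i=6,j=3: s = 170+9 = 179
i=6,j=4: s = 179+10 = 189
i=6,j=5: s = 189+11 = 200
i=6,j=6: s = 200+12 = 212
i=6,j=7: s = 212+13 = 225

225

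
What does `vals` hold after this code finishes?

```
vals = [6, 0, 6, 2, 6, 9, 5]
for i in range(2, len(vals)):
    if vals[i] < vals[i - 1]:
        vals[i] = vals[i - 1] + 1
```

[6, 0, 6, 7, 8, 9, 10]

i=2: 6>=0, unchanged → [6, 0, 6, 2, 6, 9, 5]
i=3: 2<6, vals[3] = 6+1 = 7 → [6, 0, 6, 7, 6, 9, 5]
i=4: 6<7, vals[4] = 7+1 = 8 → [6, 0, 6, 7, 8, 9, 5]
i=5: 9>=8, unchanged → [6, 0, 6, 7, 8, 9, 5]
i=6: 5<9, vals[6] = 9+1 = 10 → [6, 0, 6, 7, 8, 9, 10]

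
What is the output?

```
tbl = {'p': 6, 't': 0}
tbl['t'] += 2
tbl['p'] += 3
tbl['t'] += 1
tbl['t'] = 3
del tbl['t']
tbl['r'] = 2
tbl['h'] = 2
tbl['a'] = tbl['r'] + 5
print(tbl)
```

tbl['t'] = 0+2 = 2 → {'p': 6, 't': 2}
tbl['p'] = 6+3 = 9 → {'p': 9, 't': 2}
tbl['t'] = 2+1 = 3 → {'p': 9, 't': 3}
tbl['t'] = 3 → {'p': 9, 't': 3}
del 't' → {'p': 9}
tbl['r'] = 2 → {'p': 9, 'r': 2}
tbl['h'] = 2 → {'p': 9, 'r': 2, 'h': 2}
tbl['a'] = tbl['r']+5 = 7 → {'p': 9, 'r': 2, 'h': 2, 'a': 7}

{'p': 9, 'r': 2, 'h': 2, 'a': 7}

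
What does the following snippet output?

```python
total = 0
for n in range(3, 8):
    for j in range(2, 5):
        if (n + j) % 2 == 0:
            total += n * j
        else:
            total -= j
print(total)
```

81

n=3,j=2: odd sum, total = 0-2 = -2
n=3,j=3: even sum, total = (-2)+9 = 7
n=3,j=4: odd sum, total = 7-4 = 3
n=4,j=2: even sum, total = 3+8 = 11
n=4,j=3: odd sum, total = 11-3 = 8
n=4,j=4: even sum, total = 8+16 = 24
n=5,j=2: odd sum, total = 24-2 = 22
n=5,j=3: even sum, total = 22+15 = 37
n=5,j=4: odd sum, total = 37-4 = 33
n=6,j=2: even sum, total = 33+12 = 45
n=6,j=3: odd sum, total = 45-3 = 42
n=6,j=4: even sum, total = 42+24 = 66
n=7,j=2: odd sum, total = 66-2 = 64
n=7,j=3: even sum, total = 64+21 = 85
n=7,j=4: odd sum, total = 85-4 = 81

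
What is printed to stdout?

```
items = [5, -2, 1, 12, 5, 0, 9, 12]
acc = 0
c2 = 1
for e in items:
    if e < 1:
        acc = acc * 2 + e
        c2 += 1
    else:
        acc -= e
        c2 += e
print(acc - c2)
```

e=5: not <1, acc = 0-5 = -5; c2=6
e=-2: <1, acc = (-5)*2+(-2) = -12; c2=7
e=1: not <1, acc = (-12)-1 = -13; c2=8
e=12: not <1, acc = (-13)-12 = -25; c2=20
e=5: not <1, acc = (-25)-5 = -30; c2=25
e=0: <1, acc = (-30)*2+0 = -60; c2=26
e=9: not <1, acc = (-60)-9 = -69; c2=35
e=12: not <1, acc = (-69)-12 = -81; c2=47
acc-c2 = (-81)-47 = -128

-128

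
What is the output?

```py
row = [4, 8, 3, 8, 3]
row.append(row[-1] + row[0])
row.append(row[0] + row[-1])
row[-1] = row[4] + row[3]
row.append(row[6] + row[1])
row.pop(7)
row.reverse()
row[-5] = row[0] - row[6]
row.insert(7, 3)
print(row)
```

append row[-1]+row[0] = 3+4 = 7 → [4, 8, 3, 8, 3, 7]
append row[0]+row[-1] = 4+7 = 11 → [4, 8, 3, 8, 3, 7, 11]
row[-1] = row[4]+row[3] = 3+8 = 11 → [4, 8, 3, 8, 3, 7, 11]
append row[6]+row[1] = 11+8 = 19 → [4, 8, 3, 8, 3, 7, 11, 19]
pop(7) removes 19 → [4, 8, 3, 8, 3, 7, 11]
reverse → [11, 7, 3, 8, 3, 8, 4]
row[-5] = row[0]-row[6] = 11-4 = 7 → [11, 7, 7, 8, 3, 8, 4]
insert 3 at 7 → [11, 7, 7, 8, 3, 8, 4, 3]

[11, 7, 7, 8, 3, 8, 4, 3]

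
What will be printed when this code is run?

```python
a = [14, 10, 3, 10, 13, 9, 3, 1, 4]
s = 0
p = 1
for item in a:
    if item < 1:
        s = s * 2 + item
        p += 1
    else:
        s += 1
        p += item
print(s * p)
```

item=14: not <1, s = 0+1 = 1; p=15
item=10: not <1, s = 1+1 = 2; p=25
item=3: not <1, s = 2+1 = 3; p=28
item=10: not <1, s = 3+1 = 4; p=38
item=13: not <1, s = 4+1 = 5; p=51
item=9: not <1, s = 5+1 = 6; p=60
item=3: not <1, s = 6+1 = 7; p=63
item=1: not <1, s = 7+1 = 8; p=64
item=4: not <1, s = 8+1 = 9; p=68
s*p = 9*68 = 612

612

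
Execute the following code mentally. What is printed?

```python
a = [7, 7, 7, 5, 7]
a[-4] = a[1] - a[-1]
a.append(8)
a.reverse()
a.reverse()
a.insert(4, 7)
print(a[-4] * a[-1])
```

40

a[-4] = a[1]-a[-1] = 7-7 = 0 → [7, 0, 7, 5, 7]
append 8 → [7, 0, 7, 5, 7, 8]
reverse → [8, 7, 5, 7, 0, 7]
reverse → [7, 0, 7, 5, 7, 8]
insert 7 at 4 → [7, 0, 7, 5, 7, 7, 8]
a[-4]*a[-1] = 5*8 = 40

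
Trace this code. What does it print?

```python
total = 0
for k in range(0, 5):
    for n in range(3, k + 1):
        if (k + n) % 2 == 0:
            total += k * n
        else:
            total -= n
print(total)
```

22

k=3,n=3: even sum, total = 0+9 = 9
k=4,n=3: odd sum, total = 9-3 = 6
k=4,n=4: even sum, total = 6+16 = 22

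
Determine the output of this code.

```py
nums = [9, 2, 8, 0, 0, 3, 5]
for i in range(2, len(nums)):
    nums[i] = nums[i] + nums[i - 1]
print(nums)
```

[9, 2, 10, 10, 10, 13, 18]

i=2: nums[2] = 8+2 = 10 → [9, 2, 10, 0, 0, 3, 5]
i=3: nums[3] = 0+10 = 10 → [9, 2, 10, 10, 0, 3, 5]
i=4: nums[4] = 0+10 = 10 → [9, 2, 10, 10, 10, 3, 5]
i=5: nums[5] = 3+10 = 13 → [9, 2, 10, 10, 10, 13, 5]
i=6: nums[6] = 5+13 = 18 → [9, 2, 10, 10, 10, 13, 18]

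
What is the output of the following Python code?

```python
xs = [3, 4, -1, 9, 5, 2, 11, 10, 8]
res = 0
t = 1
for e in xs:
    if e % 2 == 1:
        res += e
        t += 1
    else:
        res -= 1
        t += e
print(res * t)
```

e=3: odd, res = 0+3 = 3; t=2
e=4: not odd, res = 3-1 = 2; t=6
e=-1: odd, res = 2+(-1) = 1; t=7
e=9: odd, res = 1+9 = 10; t=8
e=5: odd, res = 10+5 = 15; t=9
e=2: not odd, res = 15-1 = 14; t=11
e=11: odd, res = 14+11 = 25; t=12
e=10: not odd, res = 25-1 = 24; t=22
e=8: not odd, res = 24-1 = 23; t=30
res*t = 23*30 = 690

690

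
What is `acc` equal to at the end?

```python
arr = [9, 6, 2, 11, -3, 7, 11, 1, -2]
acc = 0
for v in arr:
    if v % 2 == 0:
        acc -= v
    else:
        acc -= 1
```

-12

v=9: not even, acc = 0-1 = -1
v=6: even, acc = (-1)-6 = -7
v=2: even, acc = (-7)-2 = -9
v=11: not even, acc = (-9)-1 = -10
v=-3: not even, acc = (-10)-1 = -11
v=7: not even, acc = (-11)-1 = -12
v=11: not even, acc = (-12)-1 = -13
v=1: not even, acc = (-13)-1 = -14
v=-2: even, acc = (-14)-(-2) = -12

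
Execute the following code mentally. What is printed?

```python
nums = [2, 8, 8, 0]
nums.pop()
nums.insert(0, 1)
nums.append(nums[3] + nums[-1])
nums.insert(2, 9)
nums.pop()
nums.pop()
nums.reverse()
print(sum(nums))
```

20

pop() removes 0 → [2, 8, 8]
insert 1 at 0 → [1, 2, 8, 8]
append nums[3]+nums[-1] = 8+8 = 16 → [1, 2, 8, 8, 16]
insert 9 at 2 → [1, 2, 9, 8, 8, 16]
pop() removes 16 → [1, 2, 9, 8, 8]
pop() removes 8 → [1, 2, 9, 8]
reverse → [8, 9, 2, 1]
sum = 20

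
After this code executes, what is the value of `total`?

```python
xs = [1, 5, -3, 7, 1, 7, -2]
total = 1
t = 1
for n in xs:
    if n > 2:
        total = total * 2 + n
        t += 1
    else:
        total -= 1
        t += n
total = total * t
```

34

n=1: not >2, total = 1-1 = 0; t=2
n=5: >2, total = 0*2+5 = 5; t=3
n=-3: not >2, total = 5-1 = 4; t=0
n=7: >2, total = 4*2+7 = 15; t=1
n=1: not >2, total = 15-1 = 14; t=2
n=7: >2, total = 14*2+7 = 35; t=3
n=-2: not >2, total = 35-1 = 34; t=1
total*t = 34*1 = 34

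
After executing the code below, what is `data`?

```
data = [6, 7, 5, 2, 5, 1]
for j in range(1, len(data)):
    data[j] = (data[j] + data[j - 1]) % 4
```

j=1: data[1] = (7+6)%4 = 1 → [6, 1, 5, 2, 5, 1]
j=2: data[2] = (5+1)%4 = 2 → [6, 1, 2, 2, 5, 1]
j=3: data[3] = (2+2)%4 = 0 → [6, 1, 2, 0, 5, 1]
j=4: data[4] = (5+0)%4 = 1 → [6, 1, 2, 0, 1, 1]
j=5: data[5] = (1+1)%4 = 2 → [6, 1, 2, 0, 1, 2]

[6, 1, 2, 0, 1, 2]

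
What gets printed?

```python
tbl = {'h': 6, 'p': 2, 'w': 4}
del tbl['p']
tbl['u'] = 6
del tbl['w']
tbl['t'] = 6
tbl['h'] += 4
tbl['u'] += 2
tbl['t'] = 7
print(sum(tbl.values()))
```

del 'p' → {'h': 6, 'w': 4}
tbl['u'] = 6 → {'h': 6, 'w': 4, 'u': 6}
del 'w' → {'h': 6, 'u': 6}
tbl['t'] = 6 → {'h': 6, 'u': 6, 't': 6}
tbl['h'] = 6+4 = 10 → {'h': 10, 'u': 6, 't': 6}
tbl['u'] = 6+2 = 8 → {'h': 10, 'u': 8, 't': 6}
tbl['t'] = 7 → {'h': 10, 'u': 8, 't': 7}
sum of values = 25

25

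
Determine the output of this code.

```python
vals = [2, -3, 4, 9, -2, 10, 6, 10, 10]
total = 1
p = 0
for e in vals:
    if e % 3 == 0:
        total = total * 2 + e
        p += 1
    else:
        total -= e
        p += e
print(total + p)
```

-11

e=2: not %3==0, total = 1-2 = -1; p=2
e=-3: %3==0, total = (-1)*2+(-3) = -5; p=3
e=4: not %3==0, total = (-5)-4 = -9; p=7
e=9: %3==0, total = (-9)*2+9 = -9; p=8
e=-2: not %3==0, total = (-9)-(-2) = -7; p=6
e=10: not %3==0, total = (-7)-10 = -17; p=16
e=6: %3==0, total = (-17)*2+6 = -28; p=17
e=10: not %3==0, total = (-28)-10 = -38; p=27
e=10: not %3==0, total = (-38)-10 = -48; p=37
total+p = (-48)+37 = -11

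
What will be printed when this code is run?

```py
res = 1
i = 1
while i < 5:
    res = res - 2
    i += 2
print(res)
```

-3

i=1: res = 1-2 = -1
i=3: res = (-1)-2 = -3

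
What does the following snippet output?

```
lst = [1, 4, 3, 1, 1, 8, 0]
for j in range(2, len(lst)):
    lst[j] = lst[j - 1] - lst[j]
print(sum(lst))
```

j=2: lst[2] = 4-3 = 1 → [1, 4, 1, 1, 1, 8, 0]
j=3: lst[3] = 1-1 = 0 → [1, 4, 1, 0, 1, 8, 0]
j=4: lst[4] = 0-1 = -1 → [1, 4, 1, 0, -1, 8, 0]
j=5: lst[5] = (-1)-8 = -9 → [1, 4, 1, 0, -1, -9, 0]
j=6: lst[6] = (-9)-0 = -9 → [1, 4, 1, 0, -1, -9, -9]
sum = -13

-13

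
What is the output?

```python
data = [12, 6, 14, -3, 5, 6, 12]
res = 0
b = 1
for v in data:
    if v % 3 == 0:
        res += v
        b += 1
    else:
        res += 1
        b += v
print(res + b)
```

v=12: %3==0, res = 0+12 = 12; b=2
v=6: %3==0, res = 12+6 = 18; b=3
v=14: not %3==0, res = 18+1 = 19; b=17
v=-3: %3==0, res = 19+(-3) = 16; b=18
v=5: not %3==0, res = 16+1 = 17; b=23
v=6: %3==0, res = 17+6 = 23; b=24
v=12: %3==0, res = 23+12 = 35; b=25
res+b = 35+25 = 60

60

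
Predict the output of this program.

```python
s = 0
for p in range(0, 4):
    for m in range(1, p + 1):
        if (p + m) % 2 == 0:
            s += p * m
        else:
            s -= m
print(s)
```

14

p=1,m=1: even sum, s = 0+1 = 1
p=2,m=1: odd sum, s = 1-1 = 0
p=2,m=2: even sum, s = 0+4 = 4
p=3,m=1: even sum, s = 4+3 = 7
p=3,m=2: odd sum, s = 7-2 = 5
p=3,m=3: even sum, s = 5+9 = 14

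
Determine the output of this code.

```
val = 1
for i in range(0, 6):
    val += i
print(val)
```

i=0: val = 1+0 = 1
i=1: val = 1+1 = 2
i=2: val = 2+2 = 4
i=3: val = 4+3 = 7
i=4: val = 7+4 = 11
i=5: val = 11+5 = 16

16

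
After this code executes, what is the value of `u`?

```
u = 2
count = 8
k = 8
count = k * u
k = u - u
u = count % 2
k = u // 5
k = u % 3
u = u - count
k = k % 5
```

count = 8*2 = 16
k = 2-2 = 0
u = 16%2 = 0
k = 0//5 = 0
k = 0%3 = 0
u = 0-16 = -16
k = 0%5 = 0

-16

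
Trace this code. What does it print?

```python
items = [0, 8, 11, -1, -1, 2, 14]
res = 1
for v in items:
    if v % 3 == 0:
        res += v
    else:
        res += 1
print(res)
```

v=0: %3==0, res = 1+0 = 1
v=8: not %3==0, res = 1+1 = 2
v=11: not %3==0, res = 2+1 = 3
v=-1: not %3==0, res = 3+1 = 4
v=-1: not %3==0, res = 4+1 = 5
v=2: not %3==0, res = 5+1 = 6
v=14: not %3==0, res = 6+1 = 7

7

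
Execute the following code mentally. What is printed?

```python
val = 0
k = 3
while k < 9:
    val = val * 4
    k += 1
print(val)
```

k=3: val = 0*4 = 0
k=4: val = 0*4 = 0
k=5: val = 0*4 = 0
k=6: val = 0*4 = 0
k=7: val = 0*4 = 0
k=8: val = 0*4 = 0

0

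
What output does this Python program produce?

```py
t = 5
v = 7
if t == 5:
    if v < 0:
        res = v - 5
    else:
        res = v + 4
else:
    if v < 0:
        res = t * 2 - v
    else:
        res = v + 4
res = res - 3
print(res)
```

8

t=5, v=7
t == 5 is True; v < 0 is False
→ res = v + 4 = 11
res = 11-3 = 8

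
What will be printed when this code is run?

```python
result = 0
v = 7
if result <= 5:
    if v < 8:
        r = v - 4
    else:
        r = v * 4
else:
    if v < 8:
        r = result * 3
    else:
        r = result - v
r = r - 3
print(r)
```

result=0, v=7
result <= 5 is True; v < 8 is True
→ r = v - 4 = 3
r = 3-3 = 0

0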